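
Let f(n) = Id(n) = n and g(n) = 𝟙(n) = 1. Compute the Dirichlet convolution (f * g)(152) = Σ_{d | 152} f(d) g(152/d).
(Id * 𝟙)(152) = 300

Divisors of 152: [1, 2, 4, 8, 19, 38, 76, 152]. For each d | 152:
  d = 1: Id(1) · 𝟙(152/1) = 1 · 1 = 1
  d = 2: Id(2) · 𝟙(152/2) = 2 · 1 = 2
  d = 4: Id(4) · 𝟙(152/4) = 4 · 1 = 4
  d = 8: Id(8) · 𝟙(152/8) = 8 · 1 = 8
  d = 19: Id(19) · 𝟙(152/19) = 19 · 1 = 19
  d = 38: Id(38) · 𝟙(152/38) = 38 · 1 = 38
  d = 76: Id(76) · 𝟙(152/76) = 76 · 1 = 76
  d = 152: Id(152) · 𝟙(152/152) = 152 · 1 = 152
Summing: (Id * 𝟙)(152) = 1 + 2 + 4 + 8 + 19 + 38 + 76 + 152 = 300.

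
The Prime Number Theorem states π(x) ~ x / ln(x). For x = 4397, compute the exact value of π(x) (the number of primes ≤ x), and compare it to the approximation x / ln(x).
π(4397) = 599;  x/ln(x) ≈ 524.16;  relative error ≈ 12.49%.

Directly count primes up to 4397: π(4397) = 599. The PNT approximation gives 4397/ln(4397) ≈ 4397/8.38868 ≈ 524.16. Relative error (π(x) − x/ln(x)) / π(x) ≈ 12.49%; the approximation is known to undercount slightly (Li(x) is a better estimate).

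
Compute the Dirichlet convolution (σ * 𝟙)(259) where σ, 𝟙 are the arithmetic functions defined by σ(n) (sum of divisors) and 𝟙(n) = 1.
(σ * 𝟙)(259) = 351

Divisors of 259: [1, 7, 37, 259]. For each d | 259:
  d = 1: σ(1) · 𝟙(259/1) = 1 · 1 = 1
  d = 7: σ(7) · 𝟙(259/7) = 8 · 1 = 8
  d = 37: σ(37) · 𝟙(259/37) = 38 · 1 = 38
  d = 259: σ(259) · 𝟙(259/259) = 304 · 1 = 304
Summing: (σ * 𝟙)(259) = 1 + 8 + 38 + 304 = 351.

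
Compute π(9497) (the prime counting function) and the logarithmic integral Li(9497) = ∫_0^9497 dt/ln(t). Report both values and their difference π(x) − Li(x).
π(9497) = 1177;  Li(9497) ≈ 1191.37;  π(x) − Li(x) ≈ -14.37.

Direct count of primes ≤ 9497 gives π(9497) = 1177. Numerical evaluation of the logarithmic integral gives Li(9497) ≈ 1191.37. The difference π(x) − Li(x) ≈ -14.37 is typically negative for small/moderate x (Li(x) overestimates), though Littlewood's theorem shows this sign changes infinitely often.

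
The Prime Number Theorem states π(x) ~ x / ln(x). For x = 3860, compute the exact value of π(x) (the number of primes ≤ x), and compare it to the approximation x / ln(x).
π(3860) = 535;  x/ln(x) ≈ 467.40;  relative error ≈ 12.64%.

Directly count primes up to 3860: π(3860) = 535. The PNT approximation gives 3860/ln(3860) ≈ 3860/8.25842 ≈ 467.40. Relative error (π(x) − x/ln(x)) / π(x) ≈ 12.64%; the approximation is known to undercount slightly (Li(x) is a better estimate).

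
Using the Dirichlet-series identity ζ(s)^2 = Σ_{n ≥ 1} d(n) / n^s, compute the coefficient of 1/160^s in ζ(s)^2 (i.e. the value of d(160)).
d(160) = 12

ζ(s)^2 = (Σ 1/m^s)(Σ 1/k^s). The coefficient of 1/n^s in the product is the number of ordered pairs (m, k) with mk = n, which equals d(n). For n = 160, divisors are [1, 2, 4, 5, 8, 10, 16, 20, 32, 40, 80, 160], so d(160) = 12.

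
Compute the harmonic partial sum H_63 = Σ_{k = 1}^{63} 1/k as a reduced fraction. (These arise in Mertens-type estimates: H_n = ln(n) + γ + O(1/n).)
H_63 = 310559566510213034489743057/65681493561267903750631200

Direct summation: H_63 = 1 + 1/2 + ... + 1/63. The least common denominator is lcm(1, ..., 63) = 591133442051411133755680800; over this denominator the numerator is 591133442051411133755680800 + 295566721025705566877840400 + 197044480683803711251893600 + 147783360512852783438920200 + 118226688410282226751136160 + 98522240341901855625946800 + 84447634578773019107954400 + 73891680256426391719460100 + 65681493561267903750631200 + 59113344205141113375568080 + 53739403822855557614152800 + 49261120170950927812973400 + 45471803234723933365821600 + 42223817289386509553977200 + 39408896136760742250378720 + 36945840128213195859730050 + 34772555414788890220922400 + 32840746780633951875315600 + 31112286423758480723983200 + 29556672102570556687784040 + 28149211526257673035984800 + 26869701911427778807076400 + 25701454002235266685029600 + 24630560085475463906486700 + 23645337682056445350227232 + 22735901617361966682910800 + 21893831187089301250210400 + 21111908644693254776988600 + 20383911794876245991575200 + 19704448068380371125189360 + 19068820711335843024376800 + 18472920064106597929865025 + 17913134607618519204717600 + 17386277707394445110461200 + 16889526915754603821590880 + 16420373390316975937657800 + 15976579514903003615018400 + 15556143211879240361991600 + 15157267744907977788607200 + 14778336051285278343892020 + 14417888830522222774528800 + 14074605763128836517992400 + 13747289350032817064085600 + 13434850955713889403538200 + 13136298712253580750126240 + 12850727001117633342514800 + 12577307277689598590546400 + 12315280042737731953243350 + 12063947796967574158279200 + 11822668841028222675113616 + 11590851804929630073640800 + 11367950808680983341455400 + 11153461170781342146333600 + 10946915593544650625105200 + 10747880764571111522830560 + 10555954322346627388494300 + 10370762141252826907994400 + 10191955897438122995787600 + 10019210882227307351791200 + 9852224034190185562594680 + 9690712164777231700912800 + 9534410355667921512188400 + 9383070508752557678661600 = 2795036098591917310407687513, so H_63 = 2795036098591917310407687513/591133442051411133755680800; reducing by gcd(2795036098591917310407687513, 591133442051411133755680800) = 9 gives 310559566510213034489743057/65681493561267903750631200 ≈ 4.72827. (The PNT-adjacent estimate ln(63) + γ ≈ 4.72035 matches within O(1/n).)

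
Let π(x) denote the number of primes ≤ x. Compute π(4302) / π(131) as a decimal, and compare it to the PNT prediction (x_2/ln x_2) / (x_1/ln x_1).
π(4302)/π(131) = 590/32 ≈ 18.4375;  PNT prediction ≈ 19.1351.

π(131) = 32 and π(4302) = 590, so π(4302)/π(131) ≈ 18.4375. The PNT-predicted ratio is (4302/ln(4302)) / (131/ln(131)) ≈ 19.1351. The two agree to within a few percent, as expected.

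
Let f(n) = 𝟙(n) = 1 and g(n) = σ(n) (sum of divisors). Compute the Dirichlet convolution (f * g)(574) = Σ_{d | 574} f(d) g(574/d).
(𝟙 * σ)(574) = 1548

Divisors of 574: [1, 2, 7, 14, 41, 82, 287, 574]. For each d | 574:
  d = 1: 𝟙(1) · σ(574/1) = 1 · 1008 = 1008
  d = 2: 𝟙(2) · σ(574/2) = 1 · 336 = 336
  d = 7: 𝟙(7) · σ(574/7) = 1 · 126 = 126
  d = 14: 𝟙(14) · σ(574/14) = 1 · 42 = 42
  d = 41: 𝟙(41) · σ(574/41) = 1 · 24 = 24
  d = 82: 𝟙(82) · σ(574/82) = 1 · 8 = 8
  d = 287: 𝟙(287) · σ(574/287) = 1 · 3 = 3
  d = 574: 𝟙(574) · σ(574/574) = 1 · 1 = 1
Summing: (𝟙 * σ)(574) = 1008 + 336 + 126 + 42 + 24 + 8 + 3 + 1 = 1548.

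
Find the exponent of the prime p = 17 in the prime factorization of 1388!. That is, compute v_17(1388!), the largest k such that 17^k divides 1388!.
v_17(1388!) = 85

Legendre's formula: v_p(n!) = Σ_{k ≥ 1} ⌊n / p^k⌋. For p = 17, n = 1388, the terms are:
  ⌊1388/17^1⌋ = ⌊1388/17⌋ = 81
  ⌊1388/17^2⌋ = ⌊1388/289⌋ = 4
(the next term ⌊1388/17^3⌋ = 0, terminating the sum). Summing: v_17(1388!) = 81 + 4 = 85.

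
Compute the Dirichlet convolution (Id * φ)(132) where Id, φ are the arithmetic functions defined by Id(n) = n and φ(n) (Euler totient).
(Id * φ)(132) = 840

Divisors of 132: [1, 2, 3, 4, 6, 11, 12, 22, 33, 44, 66, 132]. For each d | 132:
  d = 1: Id(1) · φ(132/1) = 1 · 40 = 40
  d = 2: Id(2) · φ(132/2) = 2 · 20 = 40
  d = 3: Id(3) · φ(132/3) = 3 · 20 = 60
  d = 4: Id(4) · φ(132/4) = 4 · 20 = 80
  d = 6: Id(6) · φ(132/6) = 6 · 10 = 60
  d = 11: Id(11) · φ(132/11) = 11 · 4 = 44
  d = 12: Id(12) · φ(132/12) = 12 · 10 = 120
  d = 22: Id(22) · φ(132/22) = 22 · 2 = 44
  d = 33: Id(33) · φ(132/33) = 33 · 2 = 66
  d = 44: Id(44) · φ(132/44) = 44 · 2 = 88
  d = 66: Id(66) · φ(132/66) = 66 · 1 = 66
  d = 132: Id(132) · φ(132/132) = 132 · 1 = 132
Summing: (Id * φ)(132) = 40 + 40 + 60 + 80 + 60 + 44 + 120 + 44 + 66 + 88 + 66 + 132 = 840.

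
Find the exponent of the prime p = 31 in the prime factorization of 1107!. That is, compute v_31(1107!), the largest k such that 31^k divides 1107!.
v_31(1107!) = 36

Legendre's formula: v_p(n!) = Σ_{k ≥ 1} ⌊n / p^k⌋. For p = 31, n = 1107, the terms are:
  ⌊1107/31^1⌋ = ⌊1107/31⌋ = 35
  ⌊1107/31^2⌋ = ⌊1107/961⌋ = 1
(the next term ⌊1107/31^3⌋ = 0, terminating the sum). Summing: v_31(1107!) = 35 + 1 = 36.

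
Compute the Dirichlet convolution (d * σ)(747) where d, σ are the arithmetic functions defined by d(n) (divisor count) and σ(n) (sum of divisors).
(d * σ)(747) = 2064

Divisors of 747: [1, 3, 9, 83, 249, 747]. For each d | 747:
  d = 1: d(1) · σ(747/1) = 1 · 1092 = 1092
  d = 3: d(3) · σ(747/3) = 2 · 336 = 672
  d = 9: d(9) · σ(747/9) = 3 · 84 = 252
  d = 83: d(83) · σ(747/83) = 2 · 13 = 26
  d = 249: d(249) · σ(747/249) = 4 · 4 = 16
  d = 747: d(747) · σ(747/747) = 6 · 1 = 6
Summing: (d * σ)(747) = 1092 + 672 + 252 + 26 + 16 + 6 = 2064.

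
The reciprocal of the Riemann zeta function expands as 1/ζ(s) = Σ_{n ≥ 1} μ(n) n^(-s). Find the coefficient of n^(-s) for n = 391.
μ(391) = 1

Factor n = 391 = 17 · 23. μ(n) = 0 if any exponent ≥ 2 (not squarefree); otherwise μ(n) = (−1)^{ω(n)} where ω(n) is the number of distinct prime factors. Applying: μ(391) = 1.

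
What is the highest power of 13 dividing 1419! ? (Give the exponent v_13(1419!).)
v_13(1419!) = 117

Legendre's formula: v_p(n!) = Σ_{k ≥ 1} ⌊n / p^k⌋. For p = 13, n = 1419, the terms are:
  ⌊1419/13^1⌋ = ⌊1419/13⌋ = 109
  ⌊1419/13^2⌋ = ⌊1419/169⌋ = 8
(the next term ⌊1419/13^3⌋ = 0, terminating the sum). Summing: v_13(1419!) = 109 + 8 = 117.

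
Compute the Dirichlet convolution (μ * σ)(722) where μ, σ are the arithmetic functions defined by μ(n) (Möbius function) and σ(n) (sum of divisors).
(μ * σ)(722) = 722

Divisors of 722: [1, 2, 19, 38, 361, 722]. For each d | 722:
  d = 1: μ(1) · σ(722/1) = 1 · 1143 = 1143
  d = 2: μ(2) · σ(722/2) = -1 · 381 = -381
  d = 19: μ(19) · σ(722/19) = -1 · 60 = -60
  d = 38: μ(38) · σ(722/38) = 1 · 20 = 20
  d = 361: μ(361) · σ(722/361) = 0 · 3 = 0
  d = 722: μ(722) · σ(722/722) = 0 · 1 = 0
Summing: (μ * σ)(722) = 1143 + -381 + -60 + 20 + 0 + 0 = 722.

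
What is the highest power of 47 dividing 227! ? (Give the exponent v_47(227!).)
v_47(227!) = 4

Legendre's formula: v_p(n!) = Σ_{k ≥ 1} ⌊n / p^k⌋. For p = 47, n = 227, the terms are:
  ⌊227/47^1⌋ = ⌊227/47⌋ = 4
(the next term ⌊227/47^2⌋ = 0, terminating the sum). Summing: v_47(227!) = 4 = 4.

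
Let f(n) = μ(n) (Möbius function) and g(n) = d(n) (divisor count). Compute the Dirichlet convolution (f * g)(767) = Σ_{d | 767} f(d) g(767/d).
(μ * d)(767) = 1

Divisors of 767: [1, 13, 59, 767]. For each d | 767:
  d = 1: μ(1) · d(767/1) = 1 · 4 = 4
  d = 13: μ(13) · d(767/13) = -1 · 2 = -2
  d = 59: μ(59) · d(767/59) = -1 · 2 = -2
  d = 767: μ(767) · d(767/767) = 1 · 1 = 1
Summing: (μ * d)(767) = 4 + -2 + -2 + 1 = 1.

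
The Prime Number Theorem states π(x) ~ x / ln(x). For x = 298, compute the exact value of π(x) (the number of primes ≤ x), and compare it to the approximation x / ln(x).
π(298) = 62;  x/ln(x) ≈ 52.31;  relative error ≈ 15.63%.

Directly count primes up to 298: π(298) = 62. The PNT approximation gives 298/ln(298) ≈ 298/5.69709 ≈ 52.31. Relative error (π(x) − x/ln(x)) / π(x) ≈ 15.63%; the approximation is known to undercount slightly (Li(x) is a better estimate).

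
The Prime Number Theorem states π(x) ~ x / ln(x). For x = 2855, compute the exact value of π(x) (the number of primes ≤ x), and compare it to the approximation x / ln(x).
π(2855) = 414;  x/ln(x) ≈ 358.81;  relative error ≈ 13.33%.

Directly count primes up to 2855: π(2855) = 414. The PNT approximation gives 2855/ln(2855) ≈ 2855/7.95683 ≈ 358.81. Relative error (π(x) − x/ln(x)) / π(x) ≈ 13.33%; the approximation is known to undercount slightly (Li(x) is a better estimate).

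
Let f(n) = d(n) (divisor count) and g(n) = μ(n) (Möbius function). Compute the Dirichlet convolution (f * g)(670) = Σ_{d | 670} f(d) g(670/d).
(d * μ)(670) = 1

Divisors of 670: [1, 2, 5, 10, 67, 134, 335, 670]. For each d | 670:
  d = 1: d(1) · μ(670/1) = 1 · -1 = -1
  d = 2: d(2) · μ(670/2) = 2 · 1 = 2
  d = 5: d(5) · μ(670/5) = 2 · 1 = 2
  d = 10: d(10) · μ(670/10) = 4 · -1 = -4
  d = 67: d(67) · μ(670/67) = 2 · 1 = 2
  d = 134: d(134) · μ(670/134) = 4 · -1 = -4
  d = 335: d(335) · μ(670/335) = 4 · -1 = -4
  d = 670: d(670) · μ(670/670) = 8 · 1 = 8
Summing: (d * μ)(670) = -1 + 2 + 2 + -4 + 2 + -4 + -4 + 8 = 1.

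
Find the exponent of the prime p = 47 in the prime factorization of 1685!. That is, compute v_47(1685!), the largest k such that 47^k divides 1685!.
v_47(1685!) = 35

Legendre's formula: v_p(n!) = Σ_{k ≥ 1} ⌊n / p^k⌋. For p = 47, n = 1685, the terms are:
  ⌊1685/47^1⌋ = ⌊1685/47⌋ = 35
(the next term ⌊1685/47^2⌋ = 0, terminating the sum). Summing: v_47(1685!) = 35 = 35.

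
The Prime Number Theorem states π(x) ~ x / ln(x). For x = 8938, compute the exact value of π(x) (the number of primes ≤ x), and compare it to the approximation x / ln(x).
π(8938) = 1111;  x/ln(x) ≈ 982.41;  relative error ≈ 11.57%.

Directly count primes up to 8938: π(8938) = 1111. The PNT approximation gives 8938/ln(8938) ≈ 8938/9.09807 ≈ 982.41. Relative error (π(x) − x/ln(x)) / π(x) ≈ 11.57%; the approximation is known to undercount slightly (Li(x) is a better estimate).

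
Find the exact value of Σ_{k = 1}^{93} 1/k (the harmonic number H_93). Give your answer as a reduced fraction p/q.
H_93 = 3676622671662732154792749821908124918261/718766754945489455304472257065075294400

Direct summation: H_93 = 1 + 1/2 + ... + 1/93. The least common denominator is lcm(1, ..., 93) = 718766754945489455304472257065075294400; over this denominator the numerator is 718766754945489455304472257065075294400 + 359383377472744727652236128532537647200 + 239588918315163151768157419021691764800 + 179691688736372363826118064266268823600 + 143753350989097891060894451413015058880 + 119794459157581575884078709510845882400 + 102680964992212779329210322437867899200 + 89845844368186181913059032133134411800 + 79862972771721050589385806340563921600 + 71876675494548945530447225706507529440 + 65342432267771768664042932460461390400 + 59897229578790787942039354755422941200 + 55289750380422265792651712081928868800 + 51340482496106389664605161218933949600 + 47917783663032630353631483804338352960 + 44922922184093090956529516066567205900 + 42280397349734673841439544533239723200 + 39931486385860525294692903170281960800 + 37829829207657339752866960898161857600 + 35938337747274472765223612853253764720 + 34226988330737593109736774145955966400 + 32671216133885884332021466230230695200 + 31250728475890845882803141611525012800 + 29948614789395393971019677377711470600 + 28750670197819578212178890282603011776 + 27644875190211132896325856040964434400 + 26620990923907016863128602113521307200 + 25670241248053194832302580609466974800 + 24785060515361705355326629553968113600 + 23958891831516315176815741902169176480 + 23186024353080305009821685711776622400 + 22461461092046545478264758033283602950 + 21780810755923922888014310820153796800 + 21140198674867336920719772266619861600 + 20536192998442555865842064487573579840 + 19965743192930262647346451585140980400 + 19426128512040255548769520461218251200 + 18914914603828669876433480449080928800 + 18429916793474088597550570693976289600 + 17969168873637236382611806426626882360 + 17530896462085108665962737977196958400 + 17113494165368796554868387072977983200 + 16715505928964871053592378071280820800 + 16335608066942942166010733115115347600 + 15972594554344210117877161268112784320 + 15625364237945422941401570805762506400 + 15292909679691265006478133129044155200 + 14974307394697696985509838688855735300 + 14668709284601825618458617491123985600 + 14375335098909789106089445141301505888 + 14093465783244891280479848177746574400 + 13822437595105566448162928020482217200 + 13561636885763951986876835038963684800 + 13310495461953508431564301056760653600 + 13068486453554353732808586492092278080 + 12835120624026597416151290304733487400 + 12609943069219113250955653632720619200 + 12392530257680852677663314776984056800 + 12182487371957448394991055204492801600 + 11979445915758157588407870951084588240 + 11783061556483433693515938640411070400 + 11593012176540152504910842855888311200 + 11408996110245864369912258048651988800 + 11230730546023272739132379016641801475 + 11057950076084453158530342416385773760 + 10890405377961961444007155410076898400 + 10727862014111782914992123239777243200 + 10570099337433668460359886133309930800 + 10416909491963615294267713870508337600 + 10268096499221277932921032243786789920 + 10123475421767457116964397986832046400 + 9982871596465131323673225792570490200 + 9846119930760129524718798041987332800 + 9713064256020127774384760230609125600 + 9583556732606526070726296760867670592 + 9457457301914334938216740224540464400 + 9334633181110252666291847494351627200 + 9214958396737044298775285346988144800 + 9098313353740372851955345026140193600 + 8984584436818618191305903213313441180 + 8873663641302338954376200704507102400 + 8765448231042554332981368988598479200 + 8659840421029993437403280205603316800 + 8556747082684398277434193536488991600 + 8456079469946934768287908906647944640 + 8357752964482435526796189035640410400 + 8261686838453901785108876517989371200 + 8167804033471471083005366557557673800 + 8076030954443701744994070304101969600 + 7986297277172105058938580634056392160 + 7898535768631752256093101725989838400 + 7812682118972711470700785402881253200 + 7728674784360101669940561903925540800 = 3676622671662732154792749821908124918261, so H_93 = 3676622671662732154792749821908124918261/718766754945489455304472257065075294400 (already in lowest terms) ≈ 5.11518. (The PNT-adjacent estimate ln(93) + γ ≈ 5.10982 matches within O(1/n).)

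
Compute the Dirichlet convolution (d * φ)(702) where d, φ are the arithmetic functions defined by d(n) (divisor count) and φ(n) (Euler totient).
(d * φ)(702) = 1680

Divisors of 702: [1, 2, 3, 6, 9, 13, 18, 26, 27, 39, 54, 78, 117, 234, 351, 702]. For each d | 702:
  d = 1: d(1) · φ(702/1) = 1 · 216 = 216
  d = 2: d(2) · φ(702/2) = 2 · 216 = 432
  d = 3: d(3) · φ(702/3) = 2 · 72 = 144
  d = 6: d(6) · φ(702/6) = 4 · 72 = 288
  d = 9: d(9) · φ(702/9) = 3 · 24 = 72
  d = 13: d(13) · φ(702/13) = 2 · 18 = 36
  d = 18: d(18) · φ(702/18) = 6 · 24 = 144
  d = 26: d(26) · φ(702/26) = 4 · 18 = 72
  d = 27: d(27) · φ(702/27) = 4 · 12 = 48
  d = 39: d(39) · φ(702/39) = 4 · 6 = 24
  d = 54: d(54) · φ(702/54) = 8 · 12 = 96
  d = 78: d(78) · φ(702/78) = 8 · 6 = 48
  d = 117: d(117) · φ(702/117) = 6 · 2 = 12
  d = 234: d(234) · φ(702/234) = 12 · 2 = 24
  d = 351: d(351) · φ(702/351) = 8 · 1 = 8
  d = 702: d(702) · φ(702/702) = 16 · 1 = 16
Summing: (d * φ)(702) = 216 + 432 + 144 + 288 + 72 + 36 + 144 + 72 + 48 + 24 + 96 + 48 + 12 + 24 + 8 + 16 = 1680.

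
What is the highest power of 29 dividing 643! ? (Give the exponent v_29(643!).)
v_29(643!) = 22

Legendre's formula: v_p(n!) = Σ_{k ≥ 1} ⌊n / p^k⌋. For p = 29, n = 643, the terms are:
  ⌊643/29^1⌋ = ⌊643/29⌋ = 22
(the next term ⌊643/29^2⌋ = 0, terminating the sum). Summing: v_29(643!) = 22 = 22.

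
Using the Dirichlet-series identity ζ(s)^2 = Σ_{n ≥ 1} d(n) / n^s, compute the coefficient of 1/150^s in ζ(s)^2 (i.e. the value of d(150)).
d(150) = 12

ζ(s)^2 = (Σ 1/m^s)(Σ 1/k^s). The coefficient of 1/n^s in the product is the number of ordered pairs (m, k) with mk = n, which equals d(n). For n = 150, divisors are [1, 2, 3, 5, 6, 10, 15, 25, 30, 50, 75, 150], so d(150) = 12.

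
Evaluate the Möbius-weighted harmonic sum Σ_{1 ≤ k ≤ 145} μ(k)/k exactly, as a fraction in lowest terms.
Σ μ(k)/k = 21902975338172457649793319236190033588273978079735884/1669107775099865011251538855274990009561055775533405515

Values of μ(k) for 1 ≤ k ≤ 145: μ(1) = 1, μ(2) = -1, μ(3) = -1, μ(5) = -1, μ(6) = 1, μ(7) = -1, μ(10) = 1, μ(11) = -1, μ(13) = -1, μ(14) = 1, μ(15) = 1, μ(17) = -1, μ(19) = -1, μ(21) = 1, μ(22) = 1, μ(23) = -1, μ(26) = 1, μ(29) = -1, μ(30) = -1, μ(31) = -1, μ(33) = 1, μ(34) = 1, μ(35) = 1, μ(37) = -1, μ(38) = 1, μ(39) = 1, μ(41) = -1, μ(42) = -1, μ(43) = -1, μ(46) = 1, μ(47) = -1, μ(51) = 1, μ(53) = -1, μ(55) = 1, μ(57) = 1, μ(58) = 1, μ(59) = -1, μ(61) = -1, μ(62) = 1, μ(65) = 1, μ(66) = -1, μ(67) = -1, μ(69) = 1, μ(70) = -1, μ(71) = -1, μ(73) = -1, μ(74) = 1, μ(77) = 1, μ(78) = -1, μ(79) = -1, μ(82) = 1, μ(83) = -1, μ(85) = 1, μ(86) = 1, μ(87) = 1, μ(89) = -1, μ(91) = 1, μ(93) = 1, μ(94) = 1, μ(95) = 1, μ(97) = -1, μ(101) = -1, μ(102) = -1, μ(103) = -1, μ(105) = -1, μ(106) = 1, μ(107) = -1, μ(109) = -1, μ(110) = -1, μ(111) = 1, μ(113) = -1, μ(114) = -1, μ(115) = 1, μ(118) = 1, μ(119) = 1, μ(122) = 1, μ(123) = 1, μ(127) = -1, μ(129) = 1, μ(130) = -1, μ(131) = -1, μ(133) = 1, μ(134) = 1, μ(137) = -1, μ(138) = -1, μ(139) = -1, μ(141) = 1, μ(142) = 1, μ(143) = 1, μ(145) = 1, with μ = 0 on non-squarefree integers. Summing μ(k)/k for k where μ(k) ≠ 0 gives 21902975338172457649793319236190033588273978079735884/1669107775099865011251538855274990009561055775533405515 ≈ 0.0131. (PNT ⟺ this sum → 0 as n → ∞.)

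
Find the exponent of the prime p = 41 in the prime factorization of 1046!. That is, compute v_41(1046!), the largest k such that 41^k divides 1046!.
v_41(1046!) = 25

Legendre's formula: v_p(n!) = Σ_{k ≥ 1} ⌊n / p^k⌋. For p = 41, n = 1046, the terms are:
  ⌊1046/41^1⌋ = ⌊1046/41⌋ = 25
(the next term ⌊1046/41^2⌋ = 0, terminating the sum). Summing: v_41(1046!) = 25 = 25.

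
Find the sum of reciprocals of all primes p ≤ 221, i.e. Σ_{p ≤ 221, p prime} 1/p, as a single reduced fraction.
Σ 1/p = 3215488142498485484492183158345029261034221047849345857469577412562094716564064084247/1645783550795210387735581011435590727981167322669649249414629852197255934130751870910

π(221) = 47, so the primes ≤ 221 are [2, 3, 5, 7, 11, 13, 17, 19, 23, 29, 31, 37, 41, 43, 47, 53, 59, 61, 67, 71, 73, 79, 83, 89, 97, 101, 103, 107, 109, 113, 127, 131, 137, 139, 149, 151, 157, 163, 167, 173, 179, 181, 191, 193, 197, 199, 211]. Summing 1/p over these primes: 3215488142498485484492183158345029261034221047849345857469577412562094716564064084247/1645783550795210387735581011435590727981167322669649249414629852197255934130751870910 ≈ 1.9538. Mertens estimate ln ln(221) + 0.2615 ≈ 1.9476.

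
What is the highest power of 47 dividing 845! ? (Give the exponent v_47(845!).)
v_47(845!) = 17

Legendre's formula: v_p(n!) = Σ_{k ≥ 1} ⌊n / p^k⌋. For p = 47, n = 845, the terms are:
  ⌊845/47^1⌋ = ⌊845/47⌋ = 17
(the next term ⌊845/47^2⌋ = 0, terminating the sum). Summing: v_47(845!) = 17 = 17.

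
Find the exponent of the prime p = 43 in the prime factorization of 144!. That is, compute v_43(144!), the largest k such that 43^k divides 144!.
v_43(144!) = 3

Legendre's formula: v_p(n!) = Σ_{k ≥ 1} ⌊n / p^k⌋. For p = 43, n = 144, the terms are:
  ⌊144/43^1⌋ = ⌊144/43⌋ = 3
(the next term ⌊144/43^2⌋ = 0, terminating the sum). Summing: v_43(144!) = 3 = 3.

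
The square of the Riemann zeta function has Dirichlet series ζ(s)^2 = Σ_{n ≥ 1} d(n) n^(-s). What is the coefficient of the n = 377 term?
d(377) = 4

ζ(s)^2 = (Σ 1/m^s)(Σ 1/k^s). The coefficient of 1/n^s in the product is the number of ordered pairs (m, k) with mk = n, which equals d(n). For n = 377, divisors are [1, 13, 29, 377], so d(377) = 4.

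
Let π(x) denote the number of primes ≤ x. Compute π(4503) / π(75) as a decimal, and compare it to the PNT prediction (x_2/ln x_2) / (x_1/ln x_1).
π(4503)/π(75) = 610/21 ≈ 29.0476;  PNT prediction ≈ 30.8139.

π(75) = 21 and π(4503) = 610, so π(4503)/π(75) ≈ 29.0476. The PNT-predicted ratio is (4503/ln(4503)) / (75/ln(75)) ≈ 30.8139. The two agree to within a few percent, as expected.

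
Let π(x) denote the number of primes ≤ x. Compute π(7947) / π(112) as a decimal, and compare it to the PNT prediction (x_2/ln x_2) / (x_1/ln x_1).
π(7947)/π(112) = 1003/29 ≈ 34.5862;  PNT prediction ≈ 37.2809.

π(112) = 29 and π(7947) = 1003, so π(7947)/π(112) ≈ 34.5862. The PNT-predicted ratio is (7947/ln(7947)) / (112/ln(112)) ≈ 37.2809. The two agree to within a few percent, as expected.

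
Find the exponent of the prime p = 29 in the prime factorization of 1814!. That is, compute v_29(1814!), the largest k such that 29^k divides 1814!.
v_29(1814!) = 64

Legendre's formula: v_p(n!) = Σ_{k ≥ 1} ⌊n / p^k⌋. For p = 29, n = 1814, the terms are:
  ⌊1814/29^1⌋ = ⌊1814/29⌋ = 62
  ⌊1814/29^2⌋ = ⌊1814/841⌋ = 2
(the next term ⌊1814/29^3⌋ = 0, terminating the sum). Summing: v_29(1814!) = 62 + 2 = 64.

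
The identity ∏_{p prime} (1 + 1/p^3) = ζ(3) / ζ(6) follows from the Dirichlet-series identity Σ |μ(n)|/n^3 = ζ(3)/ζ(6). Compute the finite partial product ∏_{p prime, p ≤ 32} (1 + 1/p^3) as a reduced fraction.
∏ = 123276368443014873612288/104343309932640260237195

The primes p ≤ 32 are [2, 3, 5, 7, 11, 13, 17, 19, 23, 29, 31]. For each, (1 + 1/p^3) = (p^3 + 1)/p^3. Multiplying these fractions over p ∈ [2, 3, 5, 7, 11, 13, 17, 19, 23, 29, 31] gives 123276368443014873612288/104343309932640260237195. (In the limit P → ∞ this tends to ζ(3)/ζ(6).)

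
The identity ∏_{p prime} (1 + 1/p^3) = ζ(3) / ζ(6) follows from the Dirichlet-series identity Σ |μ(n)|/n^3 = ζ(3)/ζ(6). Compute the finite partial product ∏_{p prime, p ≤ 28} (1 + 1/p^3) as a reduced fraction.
∏ = 16117288424681472/13642976755448975

The primes p ≤ 28 are [2, 3, 5, 7, 11, 13, 17, 19, 23]. For each, (1 + 1/p^3) = (p^3 + 1)/p^3. Multiplying these fractions over p ∈ [2, 3, 5, 7, 11, 13, 17, 19, 23] gives 16117288424681472/13642976755448975. (In the limit P → ∞ this tends to ζ(3)/ζ(6).)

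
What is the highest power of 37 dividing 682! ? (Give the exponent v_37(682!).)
v_37(682!) = 18

Legendre's formula: v_p(n!) = Σ_{k ≥ 1} ⌊n / p^k⌋. For p = 37, n = 682, the terms are:
  ⌊682/37^1⌋ = ⌊682/37⌋ = 18
(the next term ⌊682/37^2⌋ = 0, terminating the sum). Summing: v_37(682!) = 18 = 18.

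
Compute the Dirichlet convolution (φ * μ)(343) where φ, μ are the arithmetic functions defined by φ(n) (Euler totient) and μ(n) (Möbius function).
(φ * μ)(343) = 252

Divisors of 343: [1, 7, 49, 343]. For each d | 343:
  d = 1: φ(1) · μ(343/1) = 1 · 0 = 0
  d = 7: φ(7) · μ(343/7) = 6 · 0 = 0
  d = 49: φ(49) · μ(343/49) = 42 · -1 = -42
  d = 343: φ(343) · μ(343/343) = 294 · 1 = 294
Summing: (φ * μ)(343) = 0 + 0 + -42 + 294 = 252.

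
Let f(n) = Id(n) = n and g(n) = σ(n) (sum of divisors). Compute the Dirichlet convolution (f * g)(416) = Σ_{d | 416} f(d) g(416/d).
(Id * σ)(416) = 8667

Divisors of 416: [1, 2, 4, 8, 13, 16, 26, 32, 52, 104, 208, 416]. For each d | 416:
  d = 1: Id(1) · σ(416/1) = 1 · 882 = 882
  d = 2: Id(2) · σ(416/2) = 2 · 434 = 868
  d = 4: Id(4) · σ(416/4) = 4 · 210 = 840
  d = 8: Id(8) · σ(416/8) = 8 · 98 = 784
  d = 13: Id(13) · σ(416/13) = 13 · 63 = 819
  d = 16: Id(16) · σ(416/16) = 16 · 42 = 672
  d = 26: Id(26) · σ(416/26) = 26 · 31 = 806
  d = 32: Id(32) · σ(416/32) = 32 · 14 = 448
  d = 52: Id(52) · σ(416/52) = 52 · 15 = 780
  d = 104: Id(104) · σ(416/104) = 104 · 7 = 728
  d = 208: Id(208) · σ(416/208) = 208 · 3 = 624
  d = 416: Id(416) · σ(416/416) = 416 · 1 = 416
Summing: (Id * σ)(416) = 882 + 868 + 840 + 784 + 819 + 672 + 806 + 448 + 780 + 728 + 624 + 416 = 8667.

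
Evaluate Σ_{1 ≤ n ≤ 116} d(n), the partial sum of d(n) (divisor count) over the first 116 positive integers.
Σ_{n ≤ 116} d(n) = 572

Compute d(n) for each 1 ≤ n ≤ 116: d(1) = 1, d(2) = 2, d(3) = 2, d(4) = 3, d(5) = 2, d(6) = 4, d(7) = 2, d(8) = 4, d(9) = 3, d(10) = 4, d(11) = 2, d(12) = 6, d(13) = 2, d(14) = 4, d(15) = 4, d(16) = 5, d(17) = 2, d(18) = 6, d(19) = 2, d(20) = 6, d(21) = 4, d(22) = 4, d(23) = 2, d(24) = 8, d(25) = 3, d(26) = 4, d(27) = 4, d(28) = 6, d(29) = 2, d(30) = 8, d(31) = 2, d(32) = 6, d(33) = 4, d(34) = 4, d(35) = 4, d(36) = 9, d(37) = 2, d(38) = 4, d(39) = 4, d(40) = 8, d(41) = 2, d(42) = 8, d(43) = 2, d(44) = 6, d(45) = 6, d(46) = 4, d(47) = 2, d(48) = 10, d(49) = 3, d(50) = 6, d(51) = 4, d(52) = 6, d(53) = 2, d(54) = 8, d(55) = 4, d(56) = 8, d(57) = 4, d(58) = 4, d(59) = 2, d(60) = 12, d(61) = 2, d(62) = 4, d(63) = 6, d(64) = 7, d(65) = 4, d(66) = 8, d(67) = 2, d(68) = 6, d(69) = 4, d(70) = 8, d(71) = 2, d(72) = 12, d(73) = 2, d(74) = 4, d(75) = 6, d(76) = 6, d(77) = 4, d(78) = 8, d(79) = 2, d(80) = 10, d(81) = 5, d(82) = 4, d(83) = 2, d(84) = 12, d(85) = 4, d(86) = 4, d(87) = 4, d(88) = 8, d(89) = 2, d(90) = 12, d(91) = 4, d(92) = 6, d(93) = 4, d(94) = 4, d(95) = 4, d(96) = 12, d(97) = 2, d(98) = 6, d(99) = 6, d(100) = 9, d(101) = 2, d(102) = 8, d(103) = 2, d(104) = 8, d(105) = 8, d(106) = 4, d(107) = 2, d(108) = 12, d(109) = 2, d(110) = 8, d(111) = 4, d(112) = 10, d(113) = 2, d(114) = 8, d(115) = 4, d(116) = 6. Summing all 116 values: 572. (Dirichlet's divisor formula: Σ_{n ≤ x} d(n) = x ln(x) + (2γ − 1) x + O(√x). For x = 116, the asymptotic estimate is ≈ 569.33.)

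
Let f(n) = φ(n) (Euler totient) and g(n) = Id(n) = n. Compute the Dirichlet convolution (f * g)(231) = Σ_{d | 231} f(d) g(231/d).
(φ * Id)(231) = 1365

Divisors of 231: [1, 3, 7, 11, 21, 33, 77, 231]. For each d | 231:
  d = 1: φ(1) · Id(231/1) = 1 · 231 = 231
  d = 3: φ(3) · Id(231/3) = 2 · 77 = 154
  d = 7: φ(7) · Id(231/7) = 6 · 33 = 198
  d = 11: φ(11) · Id(231/11) = 10 · 21 = 210
  d = 21: φ(21) · Id(231/21) = 12 · 11 = 132
  d = 33: φ(33) · Id(231/33) = 20 · 7 = 140
  d = 77: φ(77) · Id(231/77) = 60 · 3 = 180
  d = 231: φ(231) · Id(231/231) = 120 · 1 = 120
Summing: (φ * Id)(231) = 231 + 154 + 198 + 210 + 132 + 140 + 180 + 120 = 1365.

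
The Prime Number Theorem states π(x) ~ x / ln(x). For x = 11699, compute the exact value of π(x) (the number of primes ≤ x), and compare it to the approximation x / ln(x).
π(11699) = 1404;  x/ln(x) ≈ 1248.92;  relative error ≈ 11.05%.

Directly count primes up to 11699: π(11699) = 1404. The PNT approximation gives 11699/ln(11699) ≈ 11699/9.36726 ≈ 1248.92. Relative error (π(x) − x/ln(x)) / π(x) ≈ 11.05%; the approximation is known to undercount slightly (Li(x) is a better estimate).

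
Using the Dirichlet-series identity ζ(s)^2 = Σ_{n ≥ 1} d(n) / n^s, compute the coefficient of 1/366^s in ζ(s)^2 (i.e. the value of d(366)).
d(366) = 8

ζ(s)^2 = (Σ 1/m^s)(Σ 1/k^s). The coefficient of 1/n^s in the product is the number of ordered pairs (m, k) with mk = n, which equals d(n). For n = 366, divisors are [1, 2, 3, 6, 61, 122, 183, 366], so d(366) = 8.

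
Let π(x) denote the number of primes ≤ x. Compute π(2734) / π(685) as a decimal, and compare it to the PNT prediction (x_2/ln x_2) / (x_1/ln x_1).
π(2734)/π(685) = 399/124 ≈ 3.2177;  PNT prediction ≈ 3.2932.

π(685) = 124 and π(2734) = 399, so π(2734)/π(685) ≈ 3.2177. The PNT-predicted ratio is (2734/ln(2734)) / (685/ln(685)) ≈ 3.2932. The two agree to within a few percent, as expected.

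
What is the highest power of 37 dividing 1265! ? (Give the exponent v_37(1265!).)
v_37(1265!) = 34

Legendre's formula: v_p(n!) = Σ_{k ≥ 1} ⌊n / p^k⌋. For p = 37, n = 1265, the terms are:
  ⌊1265/37^1⌋ = ⌊1265/37⌋ = 34
(the next term ⌊1265/37^2⌋ = 0, terminating the sum). Summing: v_37(1265!) = 34 = 34.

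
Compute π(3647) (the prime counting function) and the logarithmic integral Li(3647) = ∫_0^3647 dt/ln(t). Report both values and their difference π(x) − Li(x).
π(3647) = 510;  Li(3647) ≈ 522.57;  π(x) − Li(x) ≈ -12.57.

Direct count of primes ≤ 3647 gives π(3647) = 510. Numerical evaluation of the logarithmic integral gives Li(3647) ≈ 522.57. The difference π(x) − Li(x) ≈ -12.57 is typically negative for small/moderate x (Li(x) overestimates), though Littlewood's theorem shows this sign changes infinitely often.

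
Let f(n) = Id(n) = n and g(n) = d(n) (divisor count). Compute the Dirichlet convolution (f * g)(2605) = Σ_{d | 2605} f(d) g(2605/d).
(Id * d)(2605) = 3661

Divisors of 2605: [1, 5, 521, 2605]. For each d | 2605:
  d = 1: Id(1) · d(2605/1) = 1 · 4 = 4
  d = 5: Id(5) · d(2605/5) = 5 · 2 = 10
  d = 521: Id(521) · d(2605/521) = 521 · 2 = 1042
  d = 2605: Id(2605) · d(2605/2605) = 2605 · 1 = 2605
Summing: (Id * d)(2605) = 4 + 10 + 1042 + 2605 = 3661.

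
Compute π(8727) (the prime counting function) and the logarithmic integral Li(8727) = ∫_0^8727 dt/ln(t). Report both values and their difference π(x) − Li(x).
π(8727) = 1087;  Li(8727) ≈ 1106.91;  π(x) − Li(x) ≈ -19.91.

Direct count of primes ≤ 8727 gives π(8727) = 1087. Numerical evaluation of the logarithmic integral gives Li(8727) ≈ 1106.91. The difference π(x) − Li(x) ≈ -19.91 is typically negative for small/moderate x (Li(x) overestimates), though Littlewood's theorem shows this sign changes infinitely often.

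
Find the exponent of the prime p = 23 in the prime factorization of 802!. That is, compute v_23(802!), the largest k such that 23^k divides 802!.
v_23(802!) = 35

Legendre's formula: v_p(n!) = Σ_{k ≥ 1} ⌊n / p^k⌋. For p = 23, n = 802, the terms are:
  ⌊802/23^1⌋ = ⌊802/23⌋ = 34
  ⌊802/23^2⌋ = ⌊802/529⌋ = 1
(the next term ⌊802/23^3⌋ = 0, terminating the sum). Summing: v_23(802!) = 34 + 1 = 35.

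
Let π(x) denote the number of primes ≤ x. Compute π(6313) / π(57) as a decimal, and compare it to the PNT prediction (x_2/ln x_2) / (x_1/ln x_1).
π(6313)/π(57) = 821/16 ≈ 51.3125;  PNT prediction ≈ 51.1734.

π(57) = 16 and π(6313) = 821, so π(6313)/π(57) ≈ 51.3125. The PNT-predicted ratio is (6313/ln(6313)) / (57/ln(57)) ≈ 51.1734. The two agree to within a few percent, as expected.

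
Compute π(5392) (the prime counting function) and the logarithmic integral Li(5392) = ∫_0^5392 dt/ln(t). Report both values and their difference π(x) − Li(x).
π(5392) = 710;  Li(5392) ≈ 730.10;  π(x) − Li(x) ≈ -20.10.

Direct count of primes ≤ 5392 gives π(5392) = 710. Numerical evaluation of the logarithmic integral gives Li(5392) ≈ 730.10. The difference π(x) − Li(x) ≈ -20.10 is typically negative for small/moderate x (Li(x) overestimates), though Littlewood's theorem shows this sign changes infinitely often.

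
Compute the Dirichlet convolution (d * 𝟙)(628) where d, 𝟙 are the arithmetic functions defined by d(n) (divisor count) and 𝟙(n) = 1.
(d * 𝟙)(628) = 18

Divisors of 628: [1, 2, 4, 157, 314, 628]. For each d | 628:
  d = 1: d(1) · 𝟙(628/1) = 1 · 1 = 1
  d = 2: d(2) · 𝟙(628/2) = 2 · 1 = 2
  d = 4: d(4) · 𝟙(628/4) = 3 · 1 = 3
  d = 157: d(157) · 𝟙(628/157) = 2 · 1 = 2
  d = 314: d(314) · 𝟙(628/314) = 4 · 1 = 4
  d = 628: d(628) · 𝟙(628/628) = 6 · 1 = 6
Summing: (d * 𝟙)(628) = 1 + 2 + 3 + 2 + 4 + 6 = 18.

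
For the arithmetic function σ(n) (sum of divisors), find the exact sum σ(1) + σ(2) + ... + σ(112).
Σ_{n ≤ 112} σ(n) = 10399

Compute σ(n) for each 1 ≤ n ≤ 112: σ(1) = 1, σ(2) = 3, σ(3) = 4, σ(4) = 7, σ(5) = 6, σ(6) = 12, σ(7) = 8, σ(8) = 15, σ(9) = 13, σ(10) = 18, σ(11) = 12, σ(12) = 28, σ(13) = 14, σ(14) = 24, σ(15) = 24, σ(16) = 31, σ(17) = 18, σ(18) = 39, σ(19) = 20, σ(20) = 42, σ(21) = 32, σ(22) = 36, σ(23) = 24, σ(24) = 60, σ(25) = 31, σ(26) = 42, σ(27) = 40, σ(28) = 56, σ(29) = 30, σ(30) = 72, σ(31) = 32, σ(32) = 63, σ(33) = 48, σ(34) = 54, σ(35) = 48, σ(36) = 91, σ(37) = 38, σ(38) = 60, σ(39) = 56, σ(40) = 90, σ(41) = 42, σ(42) = 96, σ(43) = 44, σ(44) = 84, σ(45) = 78, σ(46) = 72, σ(47) = 48, σ(48) = 124, σ(49) = 57, σ(50) = 93, σ(51) = 72, σ(52) = 98, σ(53) = 54, σ(54) = 120, σ(55) = 72, σ(56) = 120, σ(57) = 80, σ(58) = 90, σ(59) = 60, σ(60) = 168, σ(61) = 62, σ(62) = 96, σ(63) = 104, σ(64) = 127, σ(65) = 84, σ(66) = 144, σ(67) = 68, σ(68) = 126, σ(69) = 96, σ(70) = 144, σ(71) = 72, σ(72) = 195, σ(73) = 74, σ(74) = 114, σ(75) = 124, σ(76) = 140, σ(77) = 96, σ(78) = 168, σ(79) = 80, σ(80) = 186, σ(81) = 121, σ(82) = 126, σ(83) = 84, σ(84) = 224, σ(85) = 108, σ(86) = 132, σ(87) = 120, σ(88) = 180, σ(89) = 90, σ(90) = 234, σ(91) = 112, σ(92) = 168, σ(93) = 128, σ(94) = 144, σ(95) = 120, σ(96) = 252, σ(97) = 98, σ(98) = 171, σ(99) = 156, σ(100) = 217, σ(101) = 102, σ(102) = 216, σ(103) = 104, σ(104) = 210, σ(105) = 192, σ(106) = 162, σ(107) = 108, σ(108) = 280, σ(109) = 110, σ(110) = 216, σ(111) = 152, σ(112) = 248. Summing all 112 values: 10399. (Average order: Σ_{n ≤ x} σ(n) ~ (π²/12) x². For x = 112, (π²/12)·112² ≈ 10317.03.)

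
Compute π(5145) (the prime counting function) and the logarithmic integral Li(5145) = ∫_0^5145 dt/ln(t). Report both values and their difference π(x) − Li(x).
π(5145) = 685;  Li(5145) ≈ 701.28;  π(x) − Li(x) ≈ -16.28.

Direct count of primes ≤ 5145 gives π(5145) = 685. Numerical evaluation of the logarithmic integral gives Li(5145) ≈ 701.28. The difference π(x) − Li(x) ≈ -16.28 is typically negative for small/moderate x (Li(x) overestimates), though Littlewood's theorem shows this sign changes infinitely often.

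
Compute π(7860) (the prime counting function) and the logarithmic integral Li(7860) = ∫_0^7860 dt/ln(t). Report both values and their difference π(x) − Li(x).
π(7860) = 992;  Li(7860) ≈ 1010.82;  π(x) − Li(x) ≈ -18.82.

Direct count of primes ≤ 7860 gives π(7860) = 992. Numerical evaluation of the logarithmic integral gives Li(7860) ≈ 1010.82. The difference π(x) − Li(x) ≈ -18.82 is typically negative for small/moderate x (Li(x) overestimates), though Littlewood's theorem shows this sign changes infinitely often.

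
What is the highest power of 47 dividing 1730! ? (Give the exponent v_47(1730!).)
v_47(1730!) = 36

Legendre's formula: v_p(n!) = Σ_{k ≥ 1} ⌊n / p^k⌋. For p = 47, n = 1730, the terms are:
  ⌊1730/47^1⌋ = ⌊1730/47⌋ = 36
(the next term ⌊1730/47^2⌋ = 0, terminating the sum). Summing: v_47(1730!) = 36 = 36.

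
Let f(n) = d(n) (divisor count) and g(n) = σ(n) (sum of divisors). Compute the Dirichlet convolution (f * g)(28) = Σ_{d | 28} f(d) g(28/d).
(d * σ)(28) = 160

Divisors of 28: [1, 2, 4, 7, 14, 28]. For each d | 28:
  d = 1: d(1) · σ(28/1) = 1 · 56 = 56
  d = 2: d(2) · σ(28/2) = 2 · 24 = 48
  d = 4: d(4) · σ(28/4) = 3 · 8 = 24
  d = 7: d(7) · σ(28/7) = 2 · 7 = 14
  d = 14: d(14) · σ(28/14) = 4 · 3 = 12
  d = 28: d(28) · σ(28/28) = 6 · 1 = 6
Summing: (d * σ)(28) = 56 + 48 + 24 + 14 + 12 + 6 = 160.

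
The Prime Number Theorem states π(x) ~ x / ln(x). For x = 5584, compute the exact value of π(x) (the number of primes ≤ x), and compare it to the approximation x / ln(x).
π(5584) = 737;  x/ln(x) ≈ 647.22;  relative error ≈ 12.18%.

Directly count primes up to 5584: π(5584) = 737. The PNT approximation gives 5584/ln(5584) ≈ 5584/8.62766 ≈ 647.22. Relative error (π(x) − x/ln(x)) / π(x) ≈ 12.18%; the approximation is known to undercount slightly (Li(x) is a better estimate).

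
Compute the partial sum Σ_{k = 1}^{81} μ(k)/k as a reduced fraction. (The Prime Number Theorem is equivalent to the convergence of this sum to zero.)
Σ μ(k)/k = -5419230422019661121772083237/214509651156044860526605636942

Values of μ(k) for 1 ≤ k ≤ 81: μ(1) = 1, μ(2) = -1, μ(3) = -1, μ(5) = -1, μ(6) = 1, μ(7) = -1, μ(10) = 1, μ(11) = -1, μ(13) = -1, μ(14) = 1, μ(15) = 1, μ(17) = -1, μ(19) = -1, μ(21) = 1, μ(22) = 1, μ(23) = -1, μ(26) = 1, μ(29) = -1, μ(30) = -1, μ(31) = -1, μ(33) = 1, μ(34) = 1, μ(35) = 1, μ(37) = -1, μ(38) = 1, μ(39) = 1, μ(41) = -1, μ(42) = -1, μ(43) = -1, μ(46) = 1, μ(47) = -1, μ(51) = 1, μ(53) = -1, μ(55) = 1, μ(57) = 1, μ(58) = 1, μ(59) = -1, μ(61) = -1, μ(62) = 1, μ(65) = 1, μ(66) = -1, μ(67) = -1, μ(69) = 1, μ(70) = -1, μ(71) = -1, μ(73) = -1, μ(74) = 1, μ(77) = 1, μ(78) = -1, μ(79) = -1, with μ = 0 on non-squarefree integers. Summing μ(k)/k for k where μ(k) ≠ 0 gives -5419230422019661121772083237/214509651156044860526605636942 ≈ -0.0253. (PNT ⟺ this sum → 0 as n → ∞.)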